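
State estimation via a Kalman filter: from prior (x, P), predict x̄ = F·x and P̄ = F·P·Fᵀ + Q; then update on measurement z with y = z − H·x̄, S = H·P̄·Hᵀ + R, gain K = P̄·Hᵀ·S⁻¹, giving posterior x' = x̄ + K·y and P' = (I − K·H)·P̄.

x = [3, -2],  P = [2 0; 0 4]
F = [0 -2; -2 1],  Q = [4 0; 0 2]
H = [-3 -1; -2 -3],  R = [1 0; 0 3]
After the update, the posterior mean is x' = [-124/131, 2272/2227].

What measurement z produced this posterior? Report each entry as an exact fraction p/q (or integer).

x̄ = F·x = [4, -8]
P̄ = F·P·Fᵀ + Q = [20 -8; -8 14]
S = H·P̄·Hᵀ + R = [147 74; 74 113]
K = P̄·Hᵀ·S⁻¹ = [-276/655 88/655; 3054/11135 -4562/11135]
x' − x̄ = [-648/131, 20088/2227] = K·y
y = (KᵀK)⁻¹·Kᵀ·(x' − x̄) = [6, -18]
z = y + H·x̄ = [6, -18] + [-4, 16] = [2, -2]

z = [2, -2]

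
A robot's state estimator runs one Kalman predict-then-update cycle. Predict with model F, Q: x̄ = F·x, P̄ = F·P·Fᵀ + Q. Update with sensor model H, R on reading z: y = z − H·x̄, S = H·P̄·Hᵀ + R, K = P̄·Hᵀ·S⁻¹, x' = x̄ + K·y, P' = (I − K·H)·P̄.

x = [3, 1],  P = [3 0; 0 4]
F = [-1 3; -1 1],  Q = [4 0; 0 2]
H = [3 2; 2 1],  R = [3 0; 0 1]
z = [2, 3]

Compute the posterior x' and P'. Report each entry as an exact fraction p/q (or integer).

x̄ = F·x = [0, -2]
P̄ = F·P·Fᵀ + Q = [43 15; 15 9]
y = z − H·x̄ = [6, 5]
S = H·P̄·Hᵀ + R = [606 381; 381 242]
K = P̄·Hᵀ·S⁻¹ = [-1/497 209/497; 129/497 -123/497]
x' = x̄ + K·y = [1039/497, -835/497]
P' = (I − K·H)·P̄ = [421/497 -633/497; -633/497 1143/497]

x' = [1039/497, -835/497]
P' = [421/497 -633/497; -633/497 1143/497]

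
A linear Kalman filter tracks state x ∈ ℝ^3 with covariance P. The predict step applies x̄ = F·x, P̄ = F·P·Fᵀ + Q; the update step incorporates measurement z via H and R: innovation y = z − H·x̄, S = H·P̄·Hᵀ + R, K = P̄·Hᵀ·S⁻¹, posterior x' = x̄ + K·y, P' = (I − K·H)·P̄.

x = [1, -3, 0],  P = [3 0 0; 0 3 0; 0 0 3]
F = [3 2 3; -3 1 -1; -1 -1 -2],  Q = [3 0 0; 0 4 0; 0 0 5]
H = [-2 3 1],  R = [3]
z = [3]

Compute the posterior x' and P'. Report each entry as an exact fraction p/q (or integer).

x' = [-6990/1199, -4815/1199, 4023/1199]
P' = [14610/1199 11793/1199 -6942/1199; 11793/1199 10874/1199 -8487/1199; -6942/1199 -8487/1199 11952/1199]

x̄ = F·x = [-3, -6, 2]
P̄ = F·P·Fᵀ + Q = [69 -30 -33; -30 37 12; -33 12 23]
y = z − H·x̄ = [13]
S = H·P̄·Hᵀ + R = [1199]
K = P̄·Hᵀ·S⁻¹ = [-261/1199; 183/1199; 125/1199]
x' = x̄ + K·y = [-6990/1199, -4815/1199, 4023/1199]
P' = (I − K·H)·P̄ = [14610/1199 11793/1199 -6942/1199; 11793/1199 10874/1199 -8487/1199; -6942/1199 -8487/1199 11952/1199]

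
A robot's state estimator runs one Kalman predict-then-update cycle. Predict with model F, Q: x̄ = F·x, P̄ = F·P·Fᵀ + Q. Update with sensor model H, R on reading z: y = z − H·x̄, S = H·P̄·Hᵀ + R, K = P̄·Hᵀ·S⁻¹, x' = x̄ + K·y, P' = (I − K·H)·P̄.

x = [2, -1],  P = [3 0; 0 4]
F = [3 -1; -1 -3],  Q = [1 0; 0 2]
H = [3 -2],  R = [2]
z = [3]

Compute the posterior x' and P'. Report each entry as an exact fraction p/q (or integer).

x̄ = F·x = [7, 1]
P̄ = F·P·Fᵀ + Q = [32 3; 3 41]
y = z − H·x̄ = [-16]
S = H·P̄·Hᵀ + R = [418]
K = P̄·Hᵀ·S⁻¹ = [45/209; -73/418]
x' = x̄ + K·y = [743/209, 793/209]
P' = (I − K·H)·P̄ = [2638/209 3912/209; 3912/209 11809/418]

x' = [743/209, 793/209]
P' = [2638/209 3912/209; 3912/209 11809/418]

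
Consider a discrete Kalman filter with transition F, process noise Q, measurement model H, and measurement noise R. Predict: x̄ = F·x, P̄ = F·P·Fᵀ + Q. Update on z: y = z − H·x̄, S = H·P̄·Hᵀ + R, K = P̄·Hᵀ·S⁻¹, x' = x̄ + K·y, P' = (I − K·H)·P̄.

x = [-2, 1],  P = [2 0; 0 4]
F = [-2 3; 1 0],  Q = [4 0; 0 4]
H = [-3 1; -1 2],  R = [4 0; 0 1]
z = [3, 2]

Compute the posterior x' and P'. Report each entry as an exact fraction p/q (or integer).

x̄ = F·x = [7, -2]
P̄ = F·P·Fᵀ + Q = [48 -4; -4 6]
y = z − H·x̄ = [26, 13]
S = H·P̄·Hᵀ + R = [466 184; 184 89]
K = P̄·Hᵀ·S⁻¹ = [-1434/3809 568/3809; -671/3809 2072/3809]
x' = x̄ + K·y = [-249/293, 144/293]
P' = (I − K·H)·P̄ = [2408/3809 1488/3809; 1488/3809 1780/3809]

x' = [-249/293, 144/293]
P' = [2408/3809 1488/3809; 1488/3809 1780/3809]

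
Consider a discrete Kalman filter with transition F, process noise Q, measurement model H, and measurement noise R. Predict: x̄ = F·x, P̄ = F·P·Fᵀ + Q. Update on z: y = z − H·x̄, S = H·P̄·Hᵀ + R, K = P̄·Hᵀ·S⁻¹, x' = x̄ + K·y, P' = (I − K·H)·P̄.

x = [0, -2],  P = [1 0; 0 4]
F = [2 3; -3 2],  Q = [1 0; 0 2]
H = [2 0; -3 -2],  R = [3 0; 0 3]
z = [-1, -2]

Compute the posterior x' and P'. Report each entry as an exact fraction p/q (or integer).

x̄ = F·x = [-6, -4]
P̄ = F·P·Fᵀ + Q = [41 18; 18 27]
y = z − H·x̄ = [11, -28]
S = H·P̄·Hᵀ + R = [167 -318; -318 696]
K = P̄·Hᵀ·S⁻¹ = [1085/2518 -159/5036; -774/1259 -549/1259]
x' = x̄ + K·y = [-947/2518, 1822/1259]
P' = (I − K·H)·P̄ = [3255/5036 -1161/1259; -1161/1259 2565/1259]

x' = [-947/2518, 1822/1259]
P' = [3255/5036 -1161/1259; -1161/1259 2565/1259]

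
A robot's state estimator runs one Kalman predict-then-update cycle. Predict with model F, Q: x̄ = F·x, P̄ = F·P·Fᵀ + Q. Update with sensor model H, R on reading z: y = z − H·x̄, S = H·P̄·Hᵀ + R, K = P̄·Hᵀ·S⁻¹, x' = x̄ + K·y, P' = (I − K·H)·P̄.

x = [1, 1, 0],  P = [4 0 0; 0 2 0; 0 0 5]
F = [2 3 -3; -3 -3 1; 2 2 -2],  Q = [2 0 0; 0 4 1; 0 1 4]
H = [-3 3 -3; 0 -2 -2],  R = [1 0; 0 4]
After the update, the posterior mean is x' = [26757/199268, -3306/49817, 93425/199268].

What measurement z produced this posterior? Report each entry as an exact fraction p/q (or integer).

z = [-2, -1]

x̄ = F·x = [5, -6, 4]
P̄ = F·P·Fᵀ + Q = [81 -57 58; -57 63 -45; 58 -45 48]
S = H·P̄·Hᵀ + R = [4609 -84; -84 88]
K = P̄·Hᵀ·S⁻¹ = [-6489/49817 -29305/199268; 5067/49817 -15543/49817; -5046/49817 -32853/199268]
x' − x̄ = [-969583/199268, 295596/49817, -703647/199268] = K·y
y = (KᵀK)⁻¹·Kᵀ·(x' − x̄) = [43, -5]
z = y + H·x̄ = [43, -5] + [-45, 4] = [-2, -1]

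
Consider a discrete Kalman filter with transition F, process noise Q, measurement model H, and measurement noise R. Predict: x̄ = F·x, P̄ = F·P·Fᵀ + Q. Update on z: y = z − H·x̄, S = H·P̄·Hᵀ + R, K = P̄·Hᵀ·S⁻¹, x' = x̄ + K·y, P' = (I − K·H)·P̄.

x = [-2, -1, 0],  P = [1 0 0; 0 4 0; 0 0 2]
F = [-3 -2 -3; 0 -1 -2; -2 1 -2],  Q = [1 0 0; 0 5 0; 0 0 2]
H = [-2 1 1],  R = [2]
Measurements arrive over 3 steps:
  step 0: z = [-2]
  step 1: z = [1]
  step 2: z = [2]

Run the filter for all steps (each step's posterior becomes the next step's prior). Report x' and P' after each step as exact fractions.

step 0: x̄ = F·x = [8, 1, 3]
step 0: P̄ = F·P·Fᵀ + Q = [44 20 10; 20 17 4; 10 4 18]
step 0: y = z − H·x̄ = [10]
step 0: S = H·P̄·Hᵀ + R = [101]
step 0: K = P̄·Hᵀ·S⁻¹ = [-58/101; -19/101; 2/101]
step 0: x' = x̄ + K·y = [228/101, -89/101, 323/101]
step 0: P' = (I − K·H)·P̄ = [1080/101 918/101 1126/101; 918/101 1356/101 442/101; 1126/101 442/101 1814/101]
step 1: x̄ = F·x = [-1475/101, -557/101, -1191/101]
step 1: P̄ = F·P·Fᵀ + Q = [68159/101 26200/101 29524/101; 26200/101 10885/101 12240/101; 29524/101 12240/101 16702/101]
step 1: y = z − H·x̄ = [-1101/101]
step 1: S = H·P̄·Hᵀ + R = [102009/101]
step 1: K = P̄·Hᵀ·S⁻¹ = [-80594/102009; -29275/102009; -30106/102009]
step 1: x' = x̄ + K·y = [-203727/34003, -81146/34003, -291571/34003]
step 1: P' = (I − K·H)·P̄ = [4529095/102009 3101450/102009 5795552/102009; 3101450/102009 2508340/102009 3636010/102009; 5795552/102009 3636010/102009 7894882/102009]
step 2: x̄ = F·x = [1648186/34003, 664288/34003, 909450/34003]
step 2: P̄ = F·P·Fᵀ + Q = [307120618/102009 40638568/34003 145811266/102009; 40638568/34003 16380651/34003 19485432/34003; 145811266/102009 19485432/34003 71822842/102009]
step 2: y = z − H·x̄ = [1790640/34003]
step 2: S = H·P̄·Hᵀ + R = [395655997/102009]
step 2: K = P̄·Hᵀ·S⁻¹ = [-346514266/395655997; -136233159/395655997; -161343394/395655997]
step 2: x' = x̄ + K·y = [930281734/395655997, 555391792/395655997, 2085739830/395655997]
step 2: P' = (I − K·H)·P̄ = [14135789710/395655997 10096622066/395655997 17481928822/395655997; 10096622066/395655997 8664282540/395655997 11256495274/395655997; 17481928822/395655997 11256495274/395655997 23384675582/395655997]

step 0: x' = [228/101, -89/101, 323/101], P' = [1080/101 918/101 1126/101; 918/101 1356/101 442/101; 1126/101 442/101 1814/101]
step 1: x' = [-203727/34003, -81146/34003, -291571/34003], P' = [4529095/102009 3101450/102009 5795552/102009; 3101450/102009 2508340/102009 3636010/102009; 5795552/102009 3636010/102009 7894882/102009]
step 2: x' = [930281734/395655997, 555391792/395655997, 2085739830/395655997], P' = [14135789710/395655997 10096622066/395655997 17481928822/395655997; 10096622066/395655997 8664282540/395655997 11256495274/395655997; 17481928822/395655997 11256495274/395655997 23384675582/395655997]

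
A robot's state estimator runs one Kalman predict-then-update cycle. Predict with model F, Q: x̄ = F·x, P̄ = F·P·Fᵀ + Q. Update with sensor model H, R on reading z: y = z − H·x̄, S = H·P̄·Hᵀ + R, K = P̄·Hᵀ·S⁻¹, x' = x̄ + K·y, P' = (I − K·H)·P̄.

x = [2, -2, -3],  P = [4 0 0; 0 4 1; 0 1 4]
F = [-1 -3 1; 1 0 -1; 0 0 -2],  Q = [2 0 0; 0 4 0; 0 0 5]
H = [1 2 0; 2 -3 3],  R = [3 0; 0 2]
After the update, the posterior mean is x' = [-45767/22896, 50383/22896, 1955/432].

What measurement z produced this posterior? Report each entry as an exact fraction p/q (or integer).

z = [2, 3]

x̄ = F·x = [1, 5, 6]
P̄ = F·P·Fᵀ + Q = [40 -5 -2; -5 12 8; -2 8 21]
S = H·P̄·Hᵀ + R = [71 45; 45 351]
K = P̄·Hᵀ·S⁻¹ = [725/2544 4969/22896; 851/2544 -2417/22896; 7/48 35/432]
x' − x̄ = [-68663/22896, -64097/22896, -637/432] = K·y
y = (KᵀK)⁻¹·Kᵀ·(x' − x̄) = [-9, -2]
z = y + H·x̄ = [-9, -2] + [11, 5] = [2, 3]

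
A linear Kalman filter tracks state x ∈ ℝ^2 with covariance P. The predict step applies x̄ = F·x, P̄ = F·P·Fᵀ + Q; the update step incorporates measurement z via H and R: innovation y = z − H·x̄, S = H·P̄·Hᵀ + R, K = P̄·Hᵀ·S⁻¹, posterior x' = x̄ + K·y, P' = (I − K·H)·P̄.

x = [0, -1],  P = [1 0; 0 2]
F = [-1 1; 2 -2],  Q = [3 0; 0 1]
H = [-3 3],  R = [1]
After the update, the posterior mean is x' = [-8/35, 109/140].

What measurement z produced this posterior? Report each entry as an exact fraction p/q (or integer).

z = [3]

x̄ = F·x = [-1, 2]
P̄ = F·P·Fᵀ + Q = [6 -6; -6 13]
S = H·P̄·Hᵀ + R = [280]
K = P̄·Hᵀ·S⁻¹ = [-9/70; 57/280]
x' − x̄ = [27/35, -171/140] = K·y
y = (KᵀK)⁻¹·Kᵀ·(x' − x̄) = [-6]
z = y + H·x̄ = [-6] + [9] = [3]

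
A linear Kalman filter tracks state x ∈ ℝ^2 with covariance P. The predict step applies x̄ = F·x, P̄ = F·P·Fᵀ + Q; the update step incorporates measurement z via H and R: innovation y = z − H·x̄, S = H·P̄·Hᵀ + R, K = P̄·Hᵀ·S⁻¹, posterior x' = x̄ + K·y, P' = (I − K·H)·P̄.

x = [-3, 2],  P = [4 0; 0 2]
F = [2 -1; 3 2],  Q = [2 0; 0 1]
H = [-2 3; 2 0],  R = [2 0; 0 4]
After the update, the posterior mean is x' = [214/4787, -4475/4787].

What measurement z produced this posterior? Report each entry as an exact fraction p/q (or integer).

x̄ = F·x = [-8, -5]
P̄ = F·P·Fᵀ + Q = [20 20; 20 45]
S = H·P̄·Hᵀ + R = [247 40; 40 84]
K = P̄·Hᵀ·S⁻¹ = [20/4787 2270/4787; 1595/4787 1520/4787]
x' − x̄ = [38510/4787, 19460/4787] = K·y
y = (KᵀK)⁻¹·Kᵀ·(x' − x̄) = [-4, 17]
z = y + H·x̄ = [-4, 17] + [1, -16] = [-3, 1]

z = [-3, 1]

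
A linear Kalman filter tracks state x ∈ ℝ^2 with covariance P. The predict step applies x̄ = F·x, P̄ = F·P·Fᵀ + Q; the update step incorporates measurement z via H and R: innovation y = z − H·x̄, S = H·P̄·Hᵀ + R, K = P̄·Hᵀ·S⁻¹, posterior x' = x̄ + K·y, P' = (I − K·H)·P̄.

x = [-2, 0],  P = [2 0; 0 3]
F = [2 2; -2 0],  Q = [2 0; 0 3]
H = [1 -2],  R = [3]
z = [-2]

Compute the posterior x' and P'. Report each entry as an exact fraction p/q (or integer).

x' = [-24/101, 104/101]
P' = [778/101 332/101; 332/101 211/101]

x̄ = F·x = [-4, 4]
P̄ = F·P·Fᵀ + Q = [22 -8; -8 11]
y = z − H·x̄ = [10]
S = H·P̄·Hᵀ + R = [101]
K = P̄·Hᵀ·S⁻¹ = [38/101; -30/101]
x' = x̄ + K·y = [-24/101, 104/101]
P' = (I − K·H)·P̄ = [778/101 332/101; 332/101 211/101]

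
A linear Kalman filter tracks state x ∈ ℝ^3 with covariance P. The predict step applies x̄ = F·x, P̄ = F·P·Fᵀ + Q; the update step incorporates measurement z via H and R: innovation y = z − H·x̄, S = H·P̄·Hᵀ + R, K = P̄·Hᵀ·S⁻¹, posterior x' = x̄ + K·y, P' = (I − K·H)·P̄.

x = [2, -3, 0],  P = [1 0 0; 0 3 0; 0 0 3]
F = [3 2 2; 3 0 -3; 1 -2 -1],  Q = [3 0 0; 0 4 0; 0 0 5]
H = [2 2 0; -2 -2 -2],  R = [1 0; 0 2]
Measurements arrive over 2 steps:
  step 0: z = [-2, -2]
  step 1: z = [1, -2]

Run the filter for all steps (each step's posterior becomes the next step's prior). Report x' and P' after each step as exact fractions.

step 0: x' = [7572/10051, -18024/10051, 21992/10051], P' = [151200/10051 -148551/10051 -5793/10051; -148551/10051 148378/10051 3372/10051; -5793/10051 3372/10051 7275/10051]
step 1: x' = [936347698/258105547, -833489666/258105547, 26488740/36872221], P' = [1146518991/258105547 -1125038267/258105547 -4131575/36872221; -1125038267/258105547 1164221059/258105547 -3898617/36872221; -4131575/36872221 -3898617/36872221 25085232/36872221]

step 0: x̄ = F·x = [0, 6, 8]
step 0: P̄ = F·P·Fᵀ + Q = [36 -9 -15; -9 40 12; -15 12 21]
step 0: y = z − H·x̄ = [-14, 26]
step 0: S = H·P̄·Hᵀ + R = [233 -220; -220 294]
step 0: K = P̄·Hᵀ·S⁻¹ = [5298/10051 3144/10051; -346/10051 -3199/10051; -4842/10051 -4854/10051]
step 0: x' = x̄ + K·y = [7572/10051, -18024/10051, 21992/10051]
step 0: P' = (I − K·H)·P̄ = [151200/10051 -148551/10051 -5793/10051; -148551/10051 148378/10051 3372/10051; -5793/10051 3372/10051 7275/10051]
step 1: x̄ = F·x = [30652/10051, -43260/10051, 21628/10051]
step 1: P̄ = F·P·Fᵀ + Q = [188413/10051 422991/10051 425303/10051; 422991/10051 1570753/10051 1421721/10051; 425303/10051 1421721/10051 1421520/10051]
step 1: y = z − H·x̄ = [35267/10051, -2062/10051]
step 1: S = H·P̄·Hᵀ + R = [10430643/10051 -17808688/10051; -17808688/10051 30902966/10051]
step 1: K = P̄·Hᵀ·S⁻¹ = [42961448/258105547 7440301/258105547; 78365584/258105547 -11892473/258105547; -16060384/36872221 -17055040/36872221]
step 1: x' = x̄ + K·y = [936347698/258105547, -833489666/258105547, 26488740/36872221]
step 1: P' = (I − K·H)·P̄ = [1146518991/258105547 -1125038267/258105547 -4131575/36872221; -1125038267/258105547 1164221059/258105547 -3898617/36872221; -4131575/36872221 -3898617/36872221 25085232/36872221]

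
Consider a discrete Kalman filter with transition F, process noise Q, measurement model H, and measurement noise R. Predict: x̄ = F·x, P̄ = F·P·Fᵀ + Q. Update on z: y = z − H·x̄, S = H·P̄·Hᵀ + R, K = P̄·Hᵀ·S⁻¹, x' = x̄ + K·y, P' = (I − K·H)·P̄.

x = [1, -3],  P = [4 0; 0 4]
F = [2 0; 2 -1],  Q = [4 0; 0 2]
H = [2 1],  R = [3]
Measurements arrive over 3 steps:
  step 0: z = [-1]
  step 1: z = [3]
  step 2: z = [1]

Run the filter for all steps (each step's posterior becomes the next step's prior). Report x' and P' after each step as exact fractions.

step 0: x' = [-222/169, 305/169], P' = [244/169 -320/169; -320/169 802/169]
step 1: x' = [3564/3395, 8853/16975], P' = [908/679 -6128/3395; -6128/3395 81164/16975]
step 2: x' = [1163800/1622519, -461805/1622519], P' = [2184524/1622519 -2960608/1622519; -2960608/1622519 7819118/1622519]

step 0: x̄ = F·x = [2, 5]
step 0: P̄ = F·P·Fᵀ + Q = [20 16; 16 22]
step 0: y = z − H·x̄ = [-10]
step 0: S = H·P̄·Hᵀ + R = [169]
step 0: K = P̄·Hᵀ·S⁻¹ = [56/169; 54/169]
step 0: x' = x̄ + K·y = [-222/169, 305/169]
step 0: P' = (I − K·H)·P̄ = [244/169 -320/169; -320/169 802/169]
step 1: x̄ = F·x = [-444/169, -749/169]
step 1: P̄ = F·P·Fᵀ + Q = [1652/169 1616/169; 1616/169 3396/169]
step 1: y = z − H·x̄ = [2144/169]
step 1: S = H·P̄·Hᵀ + R = [16975/169]
step 1: K = P̄·Hᵀ·S⁻¹ = [984/3395; 6628/16975]
step 1: x' = x̄ + K·y = [3564/3395, 8853/16975]
step 1: P' = (I − K·H)·P̄ = [908/679 -6128/3395; -6128/3395 81164/16975]
step 2: x̄ = F·x = [7128/3395, 26787/16975]
step 2: P̄ = F·P·Fᵀ + Q = [6348/679 30416/3395; 30416/3395 328474/16975]
step 2: y = z − H·x̄ = [-836/175]
step 2: S = H·P̄·Hᵀ + R = [16727/175]
step 2: K = P̄·Hᵀ·S⁻¹ = [4840/16727; 6522/16727]
step 2: x' = x̄ + K·y = [1163800/1622519, -461805/1622519]
step 2: P' = (I − K·H)·P̄ = [2184524/1622519 -2960608/1622519; -2960608/1622519 7819118/1622519]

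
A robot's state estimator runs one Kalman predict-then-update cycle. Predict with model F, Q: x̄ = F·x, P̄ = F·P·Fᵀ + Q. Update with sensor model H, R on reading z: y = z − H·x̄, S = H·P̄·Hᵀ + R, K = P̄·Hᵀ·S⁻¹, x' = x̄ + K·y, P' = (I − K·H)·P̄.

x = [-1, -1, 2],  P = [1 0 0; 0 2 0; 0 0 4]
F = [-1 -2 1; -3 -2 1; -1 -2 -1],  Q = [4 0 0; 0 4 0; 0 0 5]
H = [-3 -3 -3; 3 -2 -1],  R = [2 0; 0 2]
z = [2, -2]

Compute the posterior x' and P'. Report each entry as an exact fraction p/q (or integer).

x̄ = F·x = [5, 7, 1]
P̄ = F·P·Fᵀ + Q = [17 15 5; 15 25 7; 5 7 18]
y = z − H·x̄ = [41, -2]
S = H·P̄·Hᵀ + R = [1028 39; 39 91]
K = P̄·Hᵀ·S⁻¹ = [-825/7079 20777/92027; -951/7079 -6837/92027; -579/7079 -13966/92027]
x' = x̄ + K·y = [-21144/92027, 150980/92027, -188648/92027]
P' = (I − K·H)·P̄ = [41552/92027 117504/92027 -151906/92027; 117504/92027 475448/92027 -584710/92027; -151906/92027 -584710/92027 741634/92027]

x' = [-21144/92027, 150980/92027, -188648/92027]
P' = [41552/92027 117504/92027 -151906/92027; 117504/92027 475448/92027 -584710/92027; -151906/92027 -584710/92027 741634/92027]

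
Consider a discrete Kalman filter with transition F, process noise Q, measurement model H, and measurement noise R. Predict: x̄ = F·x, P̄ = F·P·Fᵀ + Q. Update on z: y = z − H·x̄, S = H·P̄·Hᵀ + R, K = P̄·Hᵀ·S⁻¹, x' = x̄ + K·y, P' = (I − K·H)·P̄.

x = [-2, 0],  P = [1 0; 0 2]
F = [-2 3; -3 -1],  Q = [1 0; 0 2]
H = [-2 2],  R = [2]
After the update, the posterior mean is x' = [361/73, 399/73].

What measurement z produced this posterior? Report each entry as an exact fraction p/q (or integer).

x̄ = F·x = [4, 6]
P̄ = F·P·Fᵀ + Q = [23 0; 0 13]
S = H·P̄·Hᵀ + R = [146]
K = P̄·Hᵀ·S⁻¹ = [-23/73; 13/73]
x' − x̄ = [69/73, -39/73] = K·y
y = (KᵀK)⁻¹·Kᵀ·(x' − x̄) = [-3]
z = y + H·x̄ = [-3] + [4] = [1]

z = [1]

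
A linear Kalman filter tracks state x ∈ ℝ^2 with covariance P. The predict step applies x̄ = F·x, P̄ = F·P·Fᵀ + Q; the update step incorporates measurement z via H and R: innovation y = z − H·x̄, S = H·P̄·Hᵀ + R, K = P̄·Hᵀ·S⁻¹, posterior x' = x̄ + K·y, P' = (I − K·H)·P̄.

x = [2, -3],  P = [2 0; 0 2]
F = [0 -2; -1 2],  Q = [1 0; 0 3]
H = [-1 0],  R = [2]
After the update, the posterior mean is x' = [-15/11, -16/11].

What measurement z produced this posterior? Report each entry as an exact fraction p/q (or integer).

x̄ = F·x = [6, -8]
P̄ = F·P·Fᵀ + Q = [9 -8; -8 13]
S = H·P̄·Hᵀ + R = [11]
K = P̄·Hᵀ·S⁻¹ = [-9/11; 8/11]
x' − x̄ = [-81/11, 72/11] = K·y
y = (KᵀK)⁻¹·Kᵀ·(x' − x̄) = [9]
z = y + H·x̄ = [9] + [-6] = [3]

z = [3]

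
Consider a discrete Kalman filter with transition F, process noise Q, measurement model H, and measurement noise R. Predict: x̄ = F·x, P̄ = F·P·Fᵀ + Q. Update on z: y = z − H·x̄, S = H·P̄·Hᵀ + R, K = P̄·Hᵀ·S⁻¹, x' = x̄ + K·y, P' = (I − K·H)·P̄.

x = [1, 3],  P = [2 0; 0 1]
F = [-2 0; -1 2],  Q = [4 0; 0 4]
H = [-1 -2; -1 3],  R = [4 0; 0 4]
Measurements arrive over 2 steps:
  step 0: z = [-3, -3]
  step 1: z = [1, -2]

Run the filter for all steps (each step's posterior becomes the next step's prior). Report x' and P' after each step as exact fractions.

step 0: x' = [31/16, 11/80], P' = [7/4 3/20; 3/20 31/100]
step 1: x' = [-10831/24501, -16048/24501], P' = [42422/24501 3674/24501; 3674/24501 7466/24501]

step 0: x̄ = F·x = [-2, 5]
step 0: P̄ = F·P·Fᵀ + Q = [12 4; 4 10]
step 0: y = z − H·x̄ = [5, -20]
step 0: S = H·P̄·Hᵀ + R = [72 -52; -52 82]
step 0: K = P̄·Hᵀ·S⁻¹ = [-41/80 -13/40; -77/400 39/200]
step 0: x' = x̄ + K·y = [31/16, 11/80]
step 0: P' = (I − K·H)·P̄ = [7/4 3/20; 3/20 31/100]
step 1: x̄ = F·x = [-31/8, -133/80]
step 1: P̄ = F·P·Fᵀ + Q = [11 29/10; 29/10 639/100]
step 1: y = z − H·x̄ = [-31/5, -71/80]
step 1: S = H·P̄·Hᵀ + R = [1304/25 -756/25; -756/25 5511/100]
step 1: K = P̄·Hᵀ·S⁻¹ = [-8295/16334 -7850/24501; -3101/16334 4681/24501]
step 1: x' = x̄ + K·y = [-10831/24501, -16048/24501]
step 1: P' = (I − K·H)·P̄ = [42422/24501 3674/24501; 3674/24501 7466/24501]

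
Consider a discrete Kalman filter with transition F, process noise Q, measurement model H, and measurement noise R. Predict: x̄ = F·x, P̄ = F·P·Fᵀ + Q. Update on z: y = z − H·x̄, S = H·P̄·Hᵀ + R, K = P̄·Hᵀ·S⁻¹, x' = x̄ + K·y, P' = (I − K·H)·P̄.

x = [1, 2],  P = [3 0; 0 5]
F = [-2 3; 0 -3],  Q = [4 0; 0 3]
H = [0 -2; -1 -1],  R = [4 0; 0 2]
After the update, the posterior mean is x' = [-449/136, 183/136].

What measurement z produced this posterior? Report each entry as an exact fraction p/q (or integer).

z = [-3, 2]

x̄ = F·x = [4, -6]
P̄ = F·P·Fᵀ + Q = [61 -45; -45 48]
S = H·P̄·Hᵀ + R = [196 6; 6 21]
K = P̄·Hᵀ·S⁻¹ = [331/680 -919/1020; -333/680 -1/340]
x' − x̄ = [-993/136, 999/136] = K·y
y = (KᵀK)⁻¹·Kᵀ·(x' − x̄) = [-15, 0]
z = y + H·x̄ = [-15, 0] + [12, 2] = [-3, 2]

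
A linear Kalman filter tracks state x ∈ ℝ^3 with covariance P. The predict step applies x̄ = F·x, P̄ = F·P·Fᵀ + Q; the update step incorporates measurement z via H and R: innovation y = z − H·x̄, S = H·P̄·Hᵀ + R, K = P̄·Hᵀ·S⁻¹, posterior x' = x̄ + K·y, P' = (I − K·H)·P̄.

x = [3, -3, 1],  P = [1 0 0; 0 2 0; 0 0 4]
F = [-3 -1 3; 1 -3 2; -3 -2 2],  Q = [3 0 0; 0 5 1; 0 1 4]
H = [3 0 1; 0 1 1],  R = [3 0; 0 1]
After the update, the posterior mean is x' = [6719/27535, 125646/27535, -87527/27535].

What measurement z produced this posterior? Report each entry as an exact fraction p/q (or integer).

x̄ = F·x = [-3, 14, -1]
P̄ = F·P·Fᵀ + Q = [50 27 37; 27 40 26; 37 26 37]
S = H·P̄·Hᵀ + R = [712 255; 255 130]
K = P̄·Hᵀ·S⁻¹ = [1598/5507 -2117/27535; -584/5507 19707/27535; 635/5507 7116/27535]
x' − x̄ = [89324/27535, -259844/27535, -59992/27535] = K·y
y = (KᵀK)⁻¹·Kᵀ·(x' − x̄) = [8, -12]
z = y + H·x̄ = [8, -12] + [-10, 13] = [-2, 1]

z = [-2, 1]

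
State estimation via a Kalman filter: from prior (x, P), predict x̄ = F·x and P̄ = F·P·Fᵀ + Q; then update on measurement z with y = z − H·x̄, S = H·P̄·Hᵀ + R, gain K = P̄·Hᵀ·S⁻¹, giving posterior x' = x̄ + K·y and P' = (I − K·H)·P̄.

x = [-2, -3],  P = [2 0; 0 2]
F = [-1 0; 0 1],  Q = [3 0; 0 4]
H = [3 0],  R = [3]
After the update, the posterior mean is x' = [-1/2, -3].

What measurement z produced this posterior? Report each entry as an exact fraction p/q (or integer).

x̄ = F·x = [2, -3]
P̄ = F·P·Fᵀ + Q = [5 0; 0 6]
S = H·P̄·Hᵀ + R = [48]
K = P̄·Hᵀ·S⁻¹ = [5/16; 0]
x' − x̄ = [-5/2, 0] = K·y
y = (KᵀK)⁻¹·Kᵀ·(x' − x̄) = [-8]
z = y + H·x̄ = [-8] + [6] = [-2]

z = [-2]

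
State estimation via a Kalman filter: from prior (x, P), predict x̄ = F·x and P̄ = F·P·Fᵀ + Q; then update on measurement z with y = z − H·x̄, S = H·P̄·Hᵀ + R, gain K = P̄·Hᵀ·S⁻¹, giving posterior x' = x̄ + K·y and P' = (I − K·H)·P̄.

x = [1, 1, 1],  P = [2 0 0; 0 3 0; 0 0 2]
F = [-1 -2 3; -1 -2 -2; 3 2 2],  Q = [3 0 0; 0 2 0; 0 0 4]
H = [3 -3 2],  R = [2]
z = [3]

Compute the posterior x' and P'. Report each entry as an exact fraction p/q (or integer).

x̄ = F·x = [0, -5, 7]
P̄ = F·P·Fᵀ + Q = [35 2 -6; 2 24 -26; -6 -26 42]
y = z − H·x̄ = [-26]
S = H·P̄·Hᵀ + R = [905]
K = P̄·Hᵀ·S⁻¹ = [87/905; -118/905; 144/905]
x' = x̄ + K·y = [-2262/905, -1457/905, 2591/905]
P' = (I − K·H)·P̄ = [24106/905 12076/905 -17958/905; 12076/905 7796/905 -6538/905; -17958/905 -6538/905 17274/905]

x' = [-2262/905, -1457/905, 2591/905]
P' = [24106/905 12076/905 -17958/905; 12076/905 7796/905 -6538/905; -17958/905 -6538/905 17274/905]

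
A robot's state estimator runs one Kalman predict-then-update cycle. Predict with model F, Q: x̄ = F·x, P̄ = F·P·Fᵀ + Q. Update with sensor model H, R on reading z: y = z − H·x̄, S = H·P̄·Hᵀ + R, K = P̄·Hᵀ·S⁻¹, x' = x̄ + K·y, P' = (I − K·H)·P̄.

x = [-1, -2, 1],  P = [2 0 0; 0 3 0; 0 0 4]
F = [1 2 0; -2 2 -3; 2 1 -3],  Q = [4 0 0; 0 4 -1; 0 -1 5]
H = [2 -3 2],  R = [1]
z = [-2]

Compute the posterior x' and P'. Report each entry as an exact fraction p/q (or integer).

x' = [-1821/409, -2731/409, -2688/409]
P' = [6338/409 6408/409 3290/409; 6408/409 14936/409 15947/409; 3290/409 15947/409 20643/409]

x̄ = F·x = [-5, -5, -7]
P̄ = F·P·Fᵀ + Q = [18 8 10; 8 60 33; 10 33 52]
y = z − H·x̄ = [7]
S = H·P̄·Hᵀ + R = [409]
K = P̄·Hᵀ·S⁻¹ = [32/409; -98/409; 25/409]
x' = x̄ + K·y = [-1821/409, -2731/409, -2688/409]
P' = (I − K·H)·P̄ = [6338/409 6408/409 3290/409; 6408/409 14936/409 15947/409; 3290/409 15947/409 20643/409]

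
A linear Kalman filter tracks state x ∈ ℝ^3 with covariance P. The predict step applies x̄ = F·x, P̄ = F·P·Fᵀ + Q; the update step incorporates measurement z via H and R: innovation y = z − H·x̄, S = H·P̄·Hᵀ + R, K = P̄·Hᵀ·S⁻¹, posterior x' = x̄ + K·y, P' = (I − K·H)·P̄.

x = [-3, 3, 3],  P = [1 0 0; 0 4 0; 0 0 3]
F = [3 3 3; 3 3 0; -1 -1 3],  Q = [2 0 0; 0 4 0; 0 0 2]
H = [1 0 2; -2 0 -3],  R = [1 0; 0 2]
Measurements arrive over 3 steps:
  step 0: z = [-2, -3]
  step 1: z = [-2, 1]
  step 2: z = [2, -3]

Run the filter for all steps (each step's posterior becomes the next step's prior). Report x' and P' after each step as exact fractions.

step 0: x' = [6607/909, 4795/606, -3790/909], P' = [10118/909 3805/303 -5924/909; 3805/303 8221/404 -4505/606; -5924/909 -4505/606 3575/909]
step 1: x' = [100010931/19643579, 133368126/19643579, -72009357/19643579], P' = [309218078/19643579 368080104/19643579 -182214358/19643579; 368080104/19643579 561800462/19643579 -218567730/19643579; -182214358/19643579 -218567730/19643579 109669234/19643579]
step 2: x' = [8908177367/75853864023, -1376346203/3612088763, 67848776218/75853864023], P' = [1207987407638/75853864023 68569302736/3612088763 -711951303446/75853864023; 68569302736/3612088763 104487827456/3612088763 -40720067260/3612088763; -711951303446/75853864023 -40720067260/3612088763 428465440208/75853864023]

step 0: x̄ = F·x = [9, 0, 9]
step 0: P̄ = F·P·Fᵀ + Q = [74 45 12; 45 49 -15; 12 -15 34]
step 0: y = z − H·x̄ = [-29, 42]
step 0: S = H·P̄·Hᵀ + R = [259 -436; -436 748]
step 0: K = P̄·Hᵀ·S⁻¹ = [-1730/909 -1232/909; -700/303 -1705/1212; 1226/909 1123/1818]
step 0: x' = x̄ + K·y = [6607/909, 4795/606, -3790/909]
step 0: P' = (I − K·H)·P̄ = [10118/909 3805/303 -5924/909; 3805/303 8221/404 -4505/606; -5924/909 -4505/606 3575/909]
step 1: x̄ = F·x = [6673/202, 27599/606, -50339/1818]
step 1: P̄ = F·P·Fᵀ + Q = [119437/404 155055/404 -88111/404; 155055/404 207397/404 -357959/1212; -88111/404 -357959/1212 646109/3636]
step 1: y = z − H·x̄ = [36985/1818, -9695/606]
step 1: S = H·P̄·Hᵀ + R = [491009/3636 -158509/1212; -158509/1212 67333/404]
step 1: K = P̄·Hᵀ·S⁻¹ = [-55210638/19643579 -35896541/19643579; -69055356/19643579 -40228509/19643579; 37124110/19643579 17710507/19643579]
step 1: x' = x̄ + K·y = [100010931/19643579, 133368126/19643579, -72009357/19643579]
step 1: P' = (I − K·H)·P̄ = [309218078/19643579 368080104/19643579 -182214358/19643579; 368080104/19643579 561800462/19643579 -218567730/19643579; -182214358/19643579 -218567730/19643579 109669234/19643579]
step 2: x̄ = F·x = [484109100/19643579, 700137171/19643579, -449407128/19643579]
step 2: P̄ = F·P·Fᵀ + Q = [8276841412/19643579 10857569940/19643579 -6239205666/19643579; 10857569940/19643579 14543183048/19643579 -8428575036/19643579; -6239205666/19643579 -8428575036/19643579 5038181540/19643579]
step 2: y = z − H·x̄ = [453992314/19643579, -438933921/19643579]
step 2: S = H·P̄·Hᵀ + R = [3492388487/19643579 -3108332402/19643579; -3108332402/19643579 3619818674/19643579]
step 2: K = P̄·Hᵀ·S⁻¹ = [-215915199254/75853864023 -20008636067/10836266289; -12870831784/3612088763 -7489201846/3612088763; 144979576970/75853864023 9893306162/10836266289]
step 2: x' = x̄ + K·y = [8908177367/75853864023, -1376346203/3612088763, 67848776218/75853864023]
step 2: P' = (I − K·H)·P̄ = [1207987407638/75853864023 68569302736/3612088763 -711951303446/75853864023; 68569302736/3612088763 104487827456/3612088763 -40720067260/3612088763; -711951303446/75853864023 -40720067260/3612088763 428465440208/75853864023]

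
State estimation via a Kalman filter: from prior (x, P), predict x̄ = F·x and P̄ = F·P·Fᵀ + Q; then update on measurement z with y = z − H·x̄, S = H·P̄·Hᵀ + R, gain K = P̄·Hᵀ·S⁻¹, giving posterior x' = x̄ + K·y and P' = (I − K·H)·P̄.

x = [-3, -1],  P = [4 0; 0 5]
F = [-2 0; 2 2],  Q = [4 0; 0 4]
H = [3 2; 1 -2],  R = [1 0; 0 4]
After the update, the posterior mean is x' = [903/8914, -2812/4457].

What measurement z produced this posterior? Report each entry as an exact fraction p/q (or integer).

z = [-1, 1]

x̄ = F·x = [6, -8]
P̄ = F·P·Fᵀ + Q = [20 -16; -16 40]
S = H·P̄·Hᵀ + R = [149 -36; -36 248]
K = P̄·Hᵀ·S⁻¹ = [1102/4457 2189/8914; 560/4457 -1644/4457]
x' − x̄ = [-52581/8914, 32844/4457] = K·y
y = (KᵀK)⁻¹·Kᵀ·(x' − x̄) = [-3, -21]
z = y + H·x̄ = [-3, -21] + [2, 22] = [-1, 1]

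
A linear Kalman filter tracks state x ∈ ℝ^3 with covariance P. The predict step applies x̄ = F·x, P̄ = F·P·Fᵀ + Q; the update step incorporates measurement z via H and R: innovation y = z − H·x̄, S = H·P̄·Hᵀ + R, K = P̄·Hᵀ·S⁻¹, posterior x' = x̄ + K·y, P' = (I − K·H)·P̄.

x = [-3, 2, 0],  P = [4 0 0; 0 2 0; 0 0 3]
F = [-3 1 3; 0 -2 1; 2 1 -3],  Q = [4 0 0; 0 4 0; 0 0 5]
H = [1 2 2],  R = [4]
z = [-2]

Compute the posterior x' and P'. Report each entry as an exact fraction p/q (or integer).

x' = [526/53, -185/53, -137/53]
P' = [3296/53 436/53 -2122/53; 436/53 714/53 -914/53; -2122/53 -914/53 2025/53]

x̄ = F·x = [11, -4, -4]
P̄ = F·P·Fᵀ + Q = [69 5 -49; 5 15 -13; -49 -13 50]
y = z − H·x̄ = [3]
S = H·P̄·Hᵀ + R = [53]
K = P̄·Hᵀ·S⁻¹ = [-19/53; 9/53; 25/53]
x' = x̄ + K·y = [526/53, -185/53, -137/53]
P' = (I − K·H)·P̄ = [3296/53 436/53 -2122/53; 436/53 714/53 -914/53; -2122/53 -914/53 2025/53]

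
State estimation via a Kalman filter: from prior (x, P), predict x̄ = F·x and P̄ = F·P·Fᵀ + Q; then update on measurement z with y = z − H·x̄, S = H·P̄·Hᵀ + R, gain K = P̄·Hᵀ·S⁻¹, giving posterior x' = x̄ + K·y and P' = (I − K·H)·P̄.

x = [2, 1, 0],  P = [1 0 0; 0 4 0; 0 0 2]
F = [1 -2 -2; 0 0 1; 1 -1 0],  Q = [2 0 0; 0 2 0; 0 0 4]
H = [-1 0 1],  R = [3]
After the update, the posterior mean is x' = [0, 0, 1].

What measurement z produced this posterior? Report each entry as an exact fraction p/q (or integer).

z = [1]

x̄ = F·x = [0, 0, 1]
P̄ = F·P·Fᵀ + Q = [27 -4 9; -4 4 0; 9 0 9]
S = H·P̄·Hᵀ + R = [21]
K = P̄·Hᵀ·S⁻¹ = [-6/7; 4/21; 0]
x' − x̄ = [0, 0, 0] = K·y
y = (KᵀK)⁻¹·Kᵀ·(x' − x̄) = [0]
z = y + H·x̄ = [0] + [1] = [1]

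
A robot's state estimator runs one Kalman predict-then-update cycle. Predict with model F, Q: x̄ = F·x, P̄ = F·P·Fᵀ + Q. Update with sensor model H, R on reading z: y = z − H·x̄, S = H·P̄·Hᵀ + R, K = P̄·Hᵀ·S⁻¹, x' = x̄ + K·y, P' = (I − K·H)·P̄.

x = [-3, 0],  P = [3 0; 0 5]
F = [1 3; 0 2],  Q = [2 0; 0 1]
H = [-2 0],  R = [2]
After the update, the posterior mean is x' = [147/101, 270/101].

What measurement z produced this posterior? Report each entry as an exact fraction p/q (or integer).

x̄ = F·x = [-3, 0]
P̄ = F·P·Fᵀ + Q = [50 30; 30 21]
S = H·P̄·Hᵀ + R = [202]
K = P̄·Hᵀ·S⁻¹ = [-50/101; -30/101]
x' − x̄ = [450/101, 270/101] = K·y
y = (KᵀK)⁻¹·Kᵀ·(x' − x̄) = [-9]
z = y + H·x̄ = [-9] + [6] = [-3]

z = [-3]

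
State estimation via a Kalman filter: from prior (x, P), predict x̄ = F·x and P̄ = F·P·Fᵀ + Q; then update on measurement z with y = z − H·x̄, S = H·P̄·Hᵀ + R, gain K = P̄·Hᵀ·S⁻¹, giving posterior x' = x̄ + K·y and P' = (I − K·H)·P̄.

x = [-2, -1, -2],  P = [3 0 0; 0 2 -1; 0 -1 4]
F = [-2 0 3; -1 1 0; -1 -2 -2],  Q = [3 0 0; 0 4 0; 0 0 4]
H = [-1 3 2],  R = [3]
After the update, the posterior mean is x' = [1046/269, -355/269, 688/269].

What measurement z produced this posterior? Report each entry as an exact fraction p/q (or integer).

x̄ = F·x = [-2, 1, 8]
P̄ = F·P·Fᵀ + Q = [51 3 -12; 3 9 1; -12 1 23]
S = H·P̄·Hᵀ + R = [269]
K = P̄·Hᵀ·S⁻¹ = [-66/269; 26/269; 61/269]
x' − x̄ = [1584/269, -624/269, -1464/269] = K·y
y = (KᵀK)⁻¹·Kᵀ·(x' − x̄) = [-24]
z = y + H·x̄ = [-24] + [21] = [-3]

z = [-3]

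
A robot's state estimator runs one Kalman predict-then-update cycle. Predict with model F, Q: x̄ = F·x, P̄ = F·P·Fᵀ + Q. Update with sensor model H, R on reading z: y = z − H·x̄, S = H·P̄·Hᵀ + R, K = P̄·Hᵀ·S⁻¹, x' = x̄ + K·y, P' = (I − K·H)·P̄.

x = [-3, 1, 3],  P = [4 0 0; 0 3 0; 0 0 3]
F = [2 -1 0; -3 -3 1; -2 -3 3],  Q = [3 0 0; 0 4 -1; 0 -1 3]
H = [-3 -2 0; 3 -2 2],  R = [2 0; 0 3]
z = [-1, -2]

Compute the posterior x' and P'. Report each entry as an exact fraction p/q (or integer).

x̄ = F·x = [-7, 9, 12]
P̄ = F·P·Fᵀ + Q = [22 -15 -7; -15 70 59; -7 59 73]
y = z − H·x̄ = [-4, 13]
S = H·P̄·Hᵀ + R = [300 -112; -112 397]
K = P̄·Hᵀ·S⁻¹ = [-1277/26639 5142/26639; -45219/106556 -7685/26639; -37725/106556 -2191/26639]
x' = x̄ + K·y = [-114519/26639, 185065/26639, 328910/26639]
P' = (I − K·H)·P̄ = [118442/26639 -176386/26639 -346336/26639; -176386/26639 1103535/106556 2115741/106556; -346336/26639 2115741/106556 4180611/106556]

x' = [-114519/26639, 185065/26639, 328910/26639]
P' = [118442/26639 -176386/26639 -346336/26639; -176386/26639 1103535/106556 2115741/106556; -346336/26639 2115741/106556 4180611/106556]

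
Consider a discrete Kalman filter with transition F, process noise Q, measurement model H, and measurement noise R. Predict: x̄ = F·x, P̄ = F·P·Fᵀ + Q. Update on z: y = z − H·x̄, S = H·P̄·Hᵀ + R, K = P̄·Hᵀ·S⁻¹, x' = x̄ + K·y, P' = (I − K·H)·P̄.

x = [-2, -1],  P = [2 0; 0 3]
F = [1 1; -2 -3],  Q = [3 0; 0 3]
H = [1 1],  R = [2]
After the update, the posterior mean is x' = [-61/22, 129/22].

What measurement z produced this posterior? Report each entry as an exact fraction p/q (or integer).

z = [3]

x̄ = F·x = [-3, 7]
P̄ = F·P·Fᵀ + Q = [8 -13; -13 38]
S = H·P̄·Hᵀ + R = [22]
K = P̄·Hᵀ·S⁻¹ = [-5/22; 25/22]
x' − x̄ = [5/22, -25/22] = K·y
y = (KᵀK)⁻¹·Kᵀ·(x' − x̄) = [-1]
z = y + H·x̄ = [-1] + [4] = [3]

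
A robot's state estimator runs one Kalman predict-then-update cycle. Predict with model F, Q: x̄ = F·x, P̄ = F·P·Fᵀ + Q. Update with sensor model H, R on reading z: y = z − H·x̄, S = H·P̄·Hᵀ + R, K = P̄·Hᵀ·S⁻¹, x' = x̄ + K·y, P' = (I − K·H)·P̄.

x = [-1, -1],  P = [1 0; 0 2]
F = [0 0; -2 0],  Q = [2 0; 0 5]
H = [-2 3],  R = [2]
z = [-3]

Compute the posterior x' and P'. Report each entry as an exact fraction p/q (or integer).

x' = [36/91, -61/91]
P' = [166/91 108/91; 108/91 90/91]

x̄ = F·x = [0, 2]
P̄ = F·P·Fᵀ + Q = [2 0; 0 9]
y = z − H·x̄ = [-9]
S = H·P̄·Hᵀ + R = [91]
K = P̄·Hᵀ·S⁻¹ = [-4/91; 27/91]
x' = x̄ + K·y = [36/91, -61/91]
P' = (I − K·H)·P̄ = [166/91 108/91; 108/91 90/91]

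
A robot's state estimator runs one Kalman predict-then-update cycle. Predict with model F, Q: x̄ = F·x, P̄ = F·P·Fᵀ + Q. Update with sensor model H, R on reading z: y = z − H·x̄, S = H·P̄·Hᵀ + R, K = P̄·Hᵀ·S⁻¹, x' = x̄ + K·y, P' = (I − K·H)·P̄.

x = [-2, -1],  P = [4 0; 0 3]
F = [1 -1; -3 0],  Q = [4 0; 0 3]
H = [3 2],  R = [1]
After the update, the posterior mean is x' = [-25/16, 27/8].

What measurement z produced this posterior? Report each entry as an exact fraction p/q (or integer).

z = [2]

x̄ = F·x = [-1, 6]
P̄ = F·P·Fᵀ + Q = [11 -12; -12 39]
S = H·P̄·Hᵀ + R = [112]
K = P̄·Hᵀ·S⁻¹ = [9/112; 3/8]
x' − x̄ = [-9/16, -21/8] = K·y
y = (KᵀK)⁻¹·Kᵀ·(x' − x̄) = [-7]
z = y + H·x̄ = [-7] + [9] = [2]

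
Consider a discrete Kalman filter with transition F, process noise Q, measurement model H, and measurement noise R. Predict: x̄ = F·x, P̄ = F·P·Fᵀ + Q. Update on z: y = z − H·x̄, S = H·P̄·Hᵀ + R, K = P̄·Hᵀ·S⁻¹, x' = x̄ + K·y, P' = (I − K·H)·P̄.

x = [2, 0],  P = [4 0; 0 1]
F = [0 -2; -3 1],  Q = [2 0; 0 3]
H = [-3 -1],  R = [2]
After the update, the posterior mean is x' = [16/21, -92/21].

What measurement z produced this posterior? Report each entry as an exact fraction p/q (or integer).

z = [2]

x̄ = F·x = [0, -6]
P̄ = F·P·Fᵀ + Q = [6 -2; -2 40]
S = H·P̄·Hᵀ + R = [84]
K = P̄·Hᵀ·S⁻¹ = [-4/21; -17/42]
x' − x̄ = [16/21, 34/21] = K·y
y = (KᵀK)⁻¹·Kᵀ·(x' − x̄) = [-4]
z = y + H·x̄ = [-4] + [6] = [2]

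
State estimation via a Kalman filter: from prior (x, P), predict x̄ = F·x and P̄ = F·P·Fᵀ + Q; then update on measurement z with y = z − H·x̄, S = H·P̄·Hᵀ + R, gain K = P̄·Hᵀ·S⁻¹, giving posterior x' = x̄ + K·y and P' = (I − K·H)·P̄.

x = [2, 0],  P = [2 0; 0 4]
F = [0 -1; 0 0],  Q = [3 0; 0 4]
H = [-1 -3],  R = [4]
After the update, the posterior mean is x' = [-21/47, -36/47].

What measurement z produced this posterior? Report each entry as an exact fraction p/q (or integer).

z = [3]

x̄ = F·x = [0, 0]
P̄ = F·P·Fᵀ + Q = [7 0; 0 4]
S = H·P̄·Hᵀ + R = [47]
K = P̄·Hᵀ·S⁻¹ = [-7/47; -12/47]
x' − x̄ = [-21/47, -36/47] = K·y
y = (KᵀK)⁻¹·Kᵀ·(x' − x̄) = [3]
z = y + H·x̄ = [3] + [0] = [3]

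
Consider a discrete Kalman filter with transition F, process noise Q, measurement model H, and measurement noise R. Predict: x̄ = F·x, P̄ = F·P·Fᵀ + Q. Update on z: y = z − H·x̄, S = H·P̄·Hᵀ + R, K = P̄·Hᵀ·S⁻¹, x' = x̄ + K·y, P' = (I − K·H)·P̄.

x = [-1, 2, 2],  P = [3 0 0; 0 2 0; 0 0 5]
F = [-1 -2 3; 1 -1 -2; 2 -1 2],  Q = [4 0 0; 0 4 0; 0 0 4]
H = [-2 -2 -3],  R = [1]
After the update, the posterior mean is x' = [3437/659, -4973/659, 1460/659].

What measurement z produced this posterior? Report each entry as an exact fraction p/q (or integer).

x̄ = F·x = [3, -7, 0]
P̄ = F·P·Fᵀ + Q = [60 -29 28; -29 29 -12; 28 -12 38]
S = H·P̄·Hᵀ + R = [659]
K = P̄·Hᵀ·S⁻¹ = [-146/659; 36/659; -146/659]
x' − x̄ = [1460/659, -360/659, 1460/659] = K·y
y = (KᵀK)⁻¹·Kᵀ·(x' − x̄) = [-10]
z = y + H·x̄ = [-10] + [8] = [-2]

z = [-2]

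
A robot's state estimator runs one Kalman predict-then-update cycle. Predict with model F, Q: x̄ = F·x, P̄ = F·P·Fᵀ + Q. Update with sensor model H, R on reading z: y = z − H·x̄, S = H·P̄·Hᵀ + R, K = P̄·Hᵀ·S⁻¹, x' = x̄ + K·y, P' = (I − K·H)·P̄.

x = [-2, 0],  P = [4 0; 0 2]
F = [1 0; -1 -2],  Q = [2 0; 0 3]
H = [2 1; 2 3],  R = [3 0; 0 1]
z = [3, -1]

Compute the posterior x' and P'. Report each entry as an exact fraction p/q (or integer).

x' = [2282/1543, -1948/1543]
P' = [2090/1543 -1492/1543; -1492/1543 1229/1543]

x̄ = F·x = [-2, 2]
P̄ = F·P·Fᵀ + Q = [6 -4; -4 15]
y = z − H·x̄ = [5, -3]
S = H·P̄·Hᵀ + R = [26 37; 37 112]
K = P̄·Hᵀ·S⁻¹ = [896/1543 -296/1543; -585/1543 703/1543]
x' = x̄ + K·y = [2282/1543, -1948/1543]
P' = (I − K·H)·P̄ = [2090/1543 -1492/1543; -1492/1543 1229/1543]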